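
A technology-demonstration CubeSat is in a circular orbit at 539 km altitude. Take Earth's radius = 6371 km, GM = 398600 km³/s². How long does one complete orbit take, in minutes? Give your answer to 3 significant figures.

Semi-major axis a = 6371 + 539 = 6910 km. Period T = 2π√(a³/μ) = 2π√(6910³/398600) = 5716.5 s = 95.27 min.

95.3 min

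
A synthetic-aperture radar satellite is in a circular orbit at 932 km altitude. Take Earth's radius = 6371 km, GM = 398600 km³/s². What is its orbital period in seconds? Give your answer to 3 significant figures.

Semi-major axis a = 6371 + 932 = 7303 km. Period T = 2π√(a³/μ) = 2π√(7303³/398600) = 6211.0 s = 103.52 min.

6210 seconds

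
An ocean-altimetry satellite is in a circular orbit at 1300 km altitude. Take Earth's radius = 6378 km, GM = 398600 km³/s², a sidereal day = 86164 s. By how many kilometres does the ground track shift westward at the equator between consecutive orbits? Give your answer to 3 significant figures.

Semi-major axis a = 6378 + 1300 = 7678 km. Period T = 2π√(a³/μ) = 2π√(7678³/398600) = 6695.5 s = 111.59 min.
During one orbit Earth rotates (6695.5 / 86164) × 360° = 27.97°.
At the equator that is 27.97° × (2π·6378/360) km/° = 27.97 × 111.3 = 3114 km.

3110 km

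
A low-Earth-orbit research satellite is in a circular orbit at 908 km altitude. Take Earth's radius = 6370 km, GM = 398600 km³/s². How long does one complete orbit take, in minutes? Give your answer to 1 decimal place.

103.0 min

Semi-major axis a = 6370 + 908 = 7278 km. Period T = 2π√(a³/μ) = 2π√(7278³/398600) = 6179.2 s = 102.99 min.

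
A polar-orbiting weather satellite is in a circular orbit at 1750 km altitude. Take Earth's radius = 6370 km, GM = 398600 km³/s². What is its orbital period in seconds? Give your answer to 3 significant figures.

Semi-major axis a = 6370 + 1750 = 8120 km. Period T = 2π√(a³/μ) = 2π√(8120³/398600) = 7281.9 s = 121.37 min.

7280 seconds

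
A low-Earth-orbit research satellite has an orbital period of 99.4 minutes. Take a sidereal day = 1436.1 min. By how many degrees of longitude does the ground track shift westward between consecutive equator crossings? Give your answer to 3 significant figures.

T = 99.4 min = 5964.0 s.
During one orbit Earth rotates (5964.0 / 86166) × 360° = 24.92°.

24.9°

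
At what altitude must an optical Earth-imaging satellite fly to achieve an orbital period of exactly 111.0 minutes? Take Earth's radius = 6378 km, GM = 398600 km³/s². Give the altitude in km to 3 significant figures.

T = 111.0 min = 6660.0 s.
From T = 2π√(a³/μ): a = (μ T²/4π²)^(1/3) = (398600 × 6660.0² / 4π²)^(1/3) = 7651 km.
Altitude h = a − R = 7651 − 6378 = 1273 km.

1270 km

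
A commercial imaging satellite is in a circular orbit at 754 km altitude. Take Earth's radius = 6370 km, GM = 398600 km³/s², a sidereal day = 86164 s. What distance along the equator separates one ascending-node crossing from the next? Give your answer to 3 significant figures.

2780 km

Semi-major axis a = 6370 + 754 = 7124 km. Period T = 2π√(a³/μ) = 2π√(7124³/398600) = 5984.1 s = 99.73 min.
During one orbit Earth rotates (5984.1 / 86164) × 360° = 25.00°.
At the equator that is 25.00° × (2π·6370/360) km/° = 25.00 × 111.2 = 2780 km.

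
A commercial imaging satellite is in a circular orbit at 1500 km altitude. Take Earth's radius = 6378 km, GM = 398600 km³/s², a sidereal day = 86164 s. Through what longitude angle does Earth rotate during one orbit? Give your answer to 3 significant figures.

29.1°

Semi-major axis a = 6378 + 1500 = 7878 km. Period T = 2π√(a³/μ) = 2π√(7878³/398600) = 6958.8 s = 115.98 min.
During one orbit Earth rotates (6958.8 / 86164) × 360° = 29.07°.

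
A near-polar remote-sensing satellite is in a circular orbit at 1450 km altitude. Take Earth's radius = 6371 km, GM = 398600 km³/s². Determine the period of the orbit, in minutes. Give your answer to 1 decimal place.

Semi-major axis a = 6371 + 1450 = 7821 km. Period T = 2π√(a³/μ) = 2π√(7821³/398600) = 6883.4 s = 114.72 min.

114.7 min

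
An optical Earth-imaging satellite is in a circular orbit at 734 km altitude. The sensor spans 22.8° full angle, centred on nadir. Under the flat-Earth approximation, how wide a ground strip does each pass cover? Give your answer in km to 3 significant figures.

Half-angle = 22.8°/2 = 11.4°.
Swath width ≈ 2h·tan(θ/2) = 2 × 734 × tan(11.4°) = 296.0 km.

296 km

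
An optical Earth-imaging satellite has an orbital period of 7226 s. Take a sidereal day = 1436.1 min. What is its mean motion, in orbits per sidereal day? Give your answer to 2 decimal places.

11.92

Orbits per sidereal day = 86166 / 7226.0 = 11.924.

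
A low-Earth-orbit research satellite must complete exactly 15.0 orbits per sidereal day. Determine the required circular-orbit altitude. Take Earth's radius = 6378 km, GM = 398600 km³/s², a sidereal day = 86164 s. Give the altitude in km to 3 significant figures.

554 km

Required period T = 86164 / 15.0 = 5744.3 s.
From T = 2π√(a³/μ): a = (μ T²/4π²)^(1/3) = (398600 × 5744.3² / 4π²)^(1/3) = 6932 km.
Altitude h = a − R = 6932 − 6378 = 554 km.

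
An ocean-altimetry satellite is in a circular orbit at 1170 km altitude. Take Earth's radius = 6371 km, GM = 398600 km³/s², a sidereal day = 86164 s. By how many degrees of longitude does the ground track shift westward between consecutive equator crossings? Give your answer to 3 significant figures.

27.2°

Semi-major axis a = 6371 + 1170 = 7541 km. Period T = 2π√(a³/μ) = 2π√(7541³/398600) = 6517.1 s = 108.62 min.
During one orbit Earth rotates (6517.1 / 86164) × 360° = 27.23°.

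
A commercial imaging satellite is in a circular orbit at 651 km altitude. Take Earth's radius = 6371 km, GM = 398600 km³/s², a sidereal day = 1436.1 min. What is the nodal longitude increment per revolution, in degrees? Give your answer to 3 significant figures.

24.5°

Semi-major axis a = 6371 + 651 = 7022 km. Period T = 2π√(a³/μ) = 2π√(7022³/398600) = 5856.0 s = 97.60 min.
During one orbit Earth rotates (5856.0 / 86166) × 360° = 24.47°.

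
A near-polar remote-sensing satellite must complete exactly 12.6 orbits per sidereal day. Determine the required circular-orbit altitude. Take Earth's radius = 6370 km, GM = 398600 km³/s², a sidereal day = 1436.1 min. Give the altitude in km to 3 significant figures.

Required period T = 86166 / 12.6 = 6838.6 s.
From T = 2π√(a³/μ): a = (μ T²/4π²)^(1/3) = (398600 × 6838.6² / 4π²)^(1/3) = 7787 km.
Altitude h = a − R = 7787 − 6370 = 1417 km.

1420 km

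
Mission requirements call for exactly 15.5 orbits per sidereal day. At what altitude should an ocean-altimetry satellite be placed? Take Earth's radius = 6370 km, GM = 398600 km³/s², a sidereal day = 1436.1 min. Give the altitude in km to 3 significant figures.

Required period T = 86166 / 15.5 = 5559.1 s.
From T = 2π√(a³/μ): a = (μ T²/4π²)^(1/3) = (398600 × 5559.1² / 4π²)^(1/3) = 6783 km.
Altitude h = a − R = 6783 − 6370 = 413 km.

413 km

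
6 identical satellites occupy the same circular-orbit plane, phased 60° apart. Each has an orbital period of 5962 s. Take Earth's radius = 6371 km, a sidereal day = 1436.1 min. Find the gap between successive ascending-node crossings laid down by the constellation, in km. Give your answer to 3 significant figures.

Single-satellite node shift = (5962.0/86166) × 360° = 24.91°.
With 6 satellites evenly phased, successive equator crossings are 24.91/6 = 4.152° apart.
That is 4.152 × 111.2 = 462 km at the equator.

462 km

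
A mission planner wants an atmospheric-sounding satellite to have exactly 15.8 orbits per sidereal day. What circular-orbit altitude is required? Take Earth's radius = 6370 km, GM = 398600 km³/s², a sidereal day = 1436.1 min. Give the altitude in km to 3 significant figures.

Required period T = 86166 / 15.8 = 5453.5 s.
From T = 2π√(a³/μ): a = (μ T²/4π²)^(1/3) = (398600 × 5453.5² / 4π²)^(1/3) = 6696 km.
Altitude h = a − R = 6696 − 6370 = 326 km.

326 km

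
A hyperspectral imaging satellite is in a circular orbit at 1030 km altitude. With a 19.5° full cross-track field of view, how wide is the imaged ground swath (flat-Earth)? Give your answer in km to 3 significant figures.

Half-angle = 19.5°/2 = 9.75°.
Swath width ≈ 2h·tan(θ/2) = 2 × 1030 × tan(9.75°) = 354.0 km.

354 km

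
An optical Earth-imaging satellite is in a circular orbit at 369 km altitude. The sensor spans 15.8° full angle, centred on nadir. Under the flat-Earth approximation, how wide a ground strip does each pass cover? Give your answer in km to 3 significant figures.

102 km

Half-angle = 15.8°/2 = 7.9°.
Swath width ≈ 2h·tan(θ/2) = 2 × 369 × tan(7.9°) = 102.4 km.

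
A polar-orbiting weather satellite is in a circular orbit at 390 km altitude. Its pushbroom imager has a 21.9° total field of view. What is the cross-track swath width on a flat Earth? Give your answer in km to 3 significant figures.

151 km

Half-angle = 21.9°/2 = 10.95°.
Swath width ≈ 2h·tan(θ/2) = 2 × 390 × tan(10.95°) = 150.9 km.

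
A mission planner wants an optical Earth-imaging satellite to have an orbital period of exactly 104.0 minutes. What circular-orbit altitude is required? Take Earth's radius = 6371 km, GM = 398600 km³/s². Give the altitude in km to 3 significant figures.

T = 104.0 min = 6240.0 s.
From T = 2π√(a³/μ): a = (μ T²/4π²)^(1/3) = (398600 × 6240.0² / 4π²)^(1/3) = 7326 km.
Altitude h = a − R = 7326 − 6371 = 955 km.

955 km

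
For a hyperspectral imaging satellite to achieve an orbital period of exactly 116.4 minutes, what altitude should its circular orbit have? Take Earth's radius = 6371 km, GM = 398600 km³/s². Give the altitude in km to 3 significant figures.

T = 116.4 min = 6984.0 s.
From T = 2π√(a³/μ): a = (μ T²/4π²)^(1/3) = (398600 × 6984.0² / 4π²)^(1/3) = 7897 km.
Altitude h = a − R = 7897 − 6371 = 1526 km.

1530 km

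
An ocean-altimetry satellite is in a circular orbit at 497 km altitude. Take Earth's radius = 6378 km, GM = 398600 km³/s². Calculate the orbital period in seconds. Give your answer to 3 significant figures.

Semi-major axis a = 6378 + 497 = 6875 km. Period T = 2π√(a³/μ) = 2π√(6875³/398600) = 5673.1 s = 94.55 min.

5670 seconds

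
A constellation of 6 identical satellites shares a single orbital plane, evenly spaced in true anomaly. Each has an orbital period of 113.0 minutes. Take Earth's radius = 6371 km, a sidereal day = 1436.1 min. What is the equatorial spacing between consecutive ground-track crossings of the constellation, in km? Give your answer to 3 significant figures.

525 km

T = 113.0 min = 6780.0 s.
Single-satellite node shift = (6780.0/86166) × 360° = 28.33°.
With 6 satellites evenly phased, successive equator crossings are 28.33/6 = 4.721° apart.
That is 4.721 × 111.2 = 525 km at the equator.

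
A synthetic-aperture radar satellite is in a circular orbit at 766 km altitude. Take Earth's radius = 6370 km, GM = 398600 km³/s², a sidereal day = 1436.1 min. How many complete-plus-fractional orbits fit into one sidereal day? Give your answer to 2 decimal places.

14.36

Semi-major axis a = 6370 + 766 = 7136 km. Period T = 2π√(a³/μ) = 2π√(7136³/398600) = 5999.2 s = 99.99 min.
Orbits per sidereal day = 86166 / 5999.2 = 14.363.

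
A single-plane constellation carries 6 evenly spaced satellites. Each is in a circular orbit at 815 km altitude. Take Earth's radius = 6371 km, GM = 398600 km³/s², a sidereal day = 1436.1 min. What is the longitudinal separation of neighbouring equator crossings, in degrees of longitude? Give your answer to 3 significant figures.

4.22°

Semi-major axis a = 6371 + 815 = 7186 km. Period T = 2π√(a³/μ) = 2π√(7186³/398600) = 6062.4 s = 101.04 min.
Single-satellite node shift = (6062.4/86166) × 360° = 25.33°.
With 6 satellites evenly phased, successive equator crossings are 25.33/6 = 4.221° apart.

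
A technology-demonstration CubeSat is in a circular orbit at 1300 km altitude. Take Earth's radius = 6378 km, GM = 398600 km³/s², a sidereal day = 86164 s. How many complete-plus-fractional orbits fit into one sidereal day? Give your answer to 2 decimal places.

12.87

Semi-major axis a = 6378 + 1300 = 7678 km. Period T = 2π√(a³/μ) = 2π√(7678³/398600) = 6695.5 s = 111.59 min.
Orbits per sidereal day = 86164 / 6695.5 = 12.869.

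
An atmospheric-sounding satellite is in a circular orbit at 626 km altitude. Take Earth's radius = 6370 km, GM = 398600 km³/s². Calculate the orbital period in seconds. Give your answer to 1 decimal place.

Semi-major axis a = 6370 + 626 = 6996 km. Period T = 2π√(a³/μ) = 2π√(6996³/398600) = 5823.5 s = 97.06 min.

5823.5 seconds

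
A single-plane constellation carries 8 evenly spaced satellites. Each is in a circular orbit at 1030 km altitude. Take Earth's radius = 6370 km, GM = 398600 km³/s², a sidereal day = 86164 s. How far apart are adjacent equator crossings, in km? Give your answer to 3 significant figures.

Semi-major axis a = 6370 + 1030 = 7400 km. Period T = 2π√(a³/μ) = 2π√(7400³/398600) = 6335.2 s = 105.59 min.
Single-satellite node shift = (6335.2/86164) × 360° = 26.47°.
With 8 satellites evenly phased, successive equator crossings are 26.47/8 = 3.309° apart.
That is 3.309 × 111.2 = 368 km at the equator.

368 km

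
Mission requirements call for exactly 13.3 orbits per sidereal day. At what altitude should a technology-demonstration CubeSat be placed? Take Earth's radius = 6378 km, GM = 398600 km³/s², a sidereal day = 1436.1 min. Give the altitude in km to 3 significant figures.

1130 km

Required period T = 86166 / 13.3 = 6478.6 s.
From T = 2π√(a³/μ): a = (μ T²/4π²)^(1/3) = (398600 × 6478.6² / 4π²)^(1/3) = 7511 km.
Altitude h = a − R = 7511 − 6378 = 1133 km.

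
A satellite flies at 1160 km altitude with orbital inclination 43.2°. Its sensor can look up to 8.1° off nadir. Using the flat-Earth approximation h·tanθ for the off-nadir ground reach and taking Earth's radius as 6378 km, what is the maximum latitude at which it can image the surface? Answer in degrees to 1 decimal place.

For a prograde orbit the ground track reaches latitude ±i = ±43.2°.
Sensor half-swath on the ground ≈ 1160·tan(8.1°) = 165 km = 1.48° of latitude.
Maximum observable latitude ≈ 43.2 + 1.48 = 44.7°.

44.7°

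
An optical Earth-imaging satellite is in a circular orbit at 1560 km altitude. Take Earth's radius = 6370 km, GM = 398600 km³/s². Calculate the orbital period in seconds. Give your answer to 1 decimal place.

7027.8 seconds

Semi-major axis a = 6370 + 1560 = 7930 km. Period T = 2π√(a³/μ) = 2π√(7930³/398600) = 7027.8 s = 117.13 min.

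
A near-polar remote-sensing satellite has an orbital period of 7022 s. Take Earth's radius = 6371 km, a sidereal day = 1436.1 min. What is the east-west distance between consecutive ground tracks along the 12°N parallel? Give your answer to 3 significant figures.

3190 km

Node shift per orbit = (7022.0/86166) × 360° = 29.34°.
Equatorial spacing = 29.34 × 111.2 km/° = 3262 km.
At 12° latitude, spacing = 3262 × cos(12°) = 3191 km.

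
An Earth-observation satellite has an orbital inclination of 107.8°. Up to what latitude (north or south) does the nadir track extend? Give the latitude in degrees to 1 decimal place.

Retrograde orbit: the ground track reaches ±(180° − i) = ±(180 − 107.8) = ±72.2°.

72.2°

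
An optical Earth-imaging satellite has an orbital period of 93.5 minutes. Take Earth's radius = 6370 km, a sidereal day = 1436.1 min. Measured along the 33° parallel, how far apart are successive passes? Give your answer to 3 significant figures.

T = 93.5 min = 5610.0 s.
Node shift per orbit = (5610.0/86166) × 360° = 23.44°.
Equatorial spacing = 23.44 × 111.2 km/° = 2606 km.
At 33° latitude, spacing = 2606 × cos(33°) = 2185 km.

2190 km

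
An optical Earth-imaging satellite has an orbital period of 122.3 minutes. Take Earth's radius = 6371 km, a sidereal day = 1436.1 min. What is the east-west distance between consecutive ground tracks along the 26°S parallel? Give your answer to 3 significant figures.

3060 km

T = 122.3 min = 7338.0 s.
Node shift per orbit = (7338.0/86166) × 360° = 30.66°.
Equatorial spacing = 30.66 × 111.2 km/° = 3409 km.
At 26° latitude, spacing = 3409 × cos(26°) = 3064 km.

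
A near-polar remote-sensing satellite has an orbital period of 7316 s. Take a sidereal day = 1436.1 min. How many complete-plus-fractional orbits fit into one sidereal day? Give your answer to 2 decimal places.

11.78

Orbits per sidereal day = 86166 / 7316.0 = 11.778.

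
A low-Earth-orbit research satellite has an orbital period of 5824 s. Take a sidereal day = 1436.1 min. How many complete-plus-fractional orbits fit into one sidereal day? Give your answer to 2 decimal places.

Orbits per sidereal day = 86166 / 5824.0 = 14.795.

14.79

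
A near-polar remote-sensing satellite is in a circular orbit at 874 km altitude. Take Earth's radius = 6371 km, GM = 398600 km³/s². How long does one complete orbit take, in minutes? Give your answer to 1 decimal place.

102.3 min

Semi-major axis a = 6371 + 874 = 7245 km. Period T = 2π√(a³/μ) = 2π√(7245³/398600) = 6137.2 s = 102.29 min.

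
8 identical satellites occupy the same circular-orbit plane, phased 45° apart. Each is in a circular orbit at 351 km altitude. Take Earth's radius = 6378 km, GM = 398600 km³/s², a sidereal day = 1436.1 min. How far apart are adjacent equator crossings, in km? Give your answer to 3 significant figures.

319 km

Semi-major axis a = 6378 + 351 = 6729 km. Period T = 2π√(a³/μ) = 2π√(6729³/398600) = 5493.3 s = 91.56 min.
Single-satellite node shift = (5493.3/86166) × 360° = 22.95°.
With 8 satellites evenly phased, successive equator crossings are 22.95/8 = 2.869° apart.
That is 2.869 × 111.3 = 319 km at the equator.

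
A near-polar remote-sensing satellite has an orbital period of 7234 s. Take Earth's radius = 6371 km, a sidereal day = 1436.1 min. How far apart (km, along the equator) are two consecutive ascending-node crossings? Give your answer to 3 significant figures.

During one orbit Earth rotates (7234.0 / 86166) × 360° = 30.22°.
At the equator that is 30.22° × (2π·6371/360) km/° = 30.22 × 111.2 = 3361 km.

3360 km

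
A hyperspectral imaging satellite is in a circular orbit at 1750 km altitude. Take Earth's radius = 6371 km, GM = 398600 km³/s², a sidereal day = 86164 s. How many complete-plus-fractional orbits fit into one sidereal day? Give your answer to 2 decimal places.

11.83

Semi-major axis a = 6371 + 1750 = 8121 km. Period T = 2π√(a³/μ) = 2π√(8121³/398600) = 7283.3 s = 121.39 min.
Orbits per sidereal day = 86164 / 7283.3 = 11.830.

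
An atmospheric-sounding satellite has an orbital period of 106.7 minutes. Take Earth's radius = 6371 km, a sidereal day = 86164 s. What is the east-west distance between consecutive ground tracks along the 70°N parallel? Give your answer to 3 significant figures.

1020 km

T = 106.7 min = 6402.0 s.
Node shift per orbit = (6402.0/86164) × 360° = 26.75°.
Equatorial spacing = 26.75 × 111.2 km/° = 2974 km.
At 70° latitude, spacing = 2974 × cos(70°) = 1017 km.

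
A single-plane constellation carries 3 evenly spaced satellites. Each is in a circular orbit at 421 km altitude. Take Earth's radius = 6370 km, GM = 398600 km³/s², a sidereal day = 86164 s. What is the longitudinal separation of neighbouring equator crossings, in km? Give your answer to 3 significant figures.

Semi-major axis a = 6370 + 421 = 6791 km. Period T = 2π√(a³/μ) = 2π√(6791³/398600) = 5569.4 s = 92.82 min.
Single-satellite node shift = (5569.4/86164) × 360° = 23.27°.
With 3 satellites evenly phased, successive equator crossings are 23.27/3 = 7.757° apart.
That is 7.757 × 111.2 = 862 km at the equator.

862 km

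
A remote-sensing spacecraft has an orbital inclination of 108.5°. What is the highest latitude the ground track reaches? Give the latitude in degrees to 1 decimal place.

Retrograde orbit: the ground track reaches ±(180° − i) = ±(180 − 108.5) = ±71.5°.

71.5°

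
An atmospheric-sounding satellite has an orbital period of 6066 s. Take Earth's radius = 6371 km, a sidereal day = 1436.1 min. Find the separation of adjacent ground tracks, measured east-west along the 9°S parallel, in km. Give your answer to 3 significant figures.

Node shift per orbit = (6066.0/86166) × 360° = 25.34°.
Equatorial spacing = 25.34 × 111.2 km/° = 2818 km.
At 9° latitude, spacing = 2818 × cos(9°) = 2783 km.

2780 km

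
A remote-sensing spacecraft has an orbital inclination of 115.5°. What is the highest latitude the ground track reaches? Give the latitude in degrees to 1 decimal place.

Retrograde orbit: the ground track reaches ±(180° − i) = ±(180 − 115.5) = ±64.5°.

64.5°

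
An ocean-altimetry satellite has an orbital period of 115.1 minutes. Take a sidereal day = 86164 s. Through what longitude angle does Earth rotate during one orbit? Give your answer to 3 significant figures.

28.9°

T = 115.1 min = 6906.0 s.
During one orbit Earth rotates (6906.0 / 86164) × 360° = 28.85°.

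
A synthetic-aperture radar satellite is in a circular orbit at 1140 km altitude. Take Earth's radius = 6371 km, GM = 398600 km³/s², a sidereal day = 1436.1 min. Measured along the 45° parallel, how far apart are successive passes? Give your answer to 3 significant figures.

2130 km

Semi-major axis a = 6371 + 1140 = 7511 km. Period T = 2π√(a³/μ) = 2π√(7511³/398600) = 6478.3 s = 107.97 min.
Node shift per orbit = (6478.3/86166) × 360° = 27.07°.
Equatorial spacing = 27.07 × 111.2 km/° = 3010 km.
At 45° latitude, spacing = 3010 × cos(45°) = 2128 km.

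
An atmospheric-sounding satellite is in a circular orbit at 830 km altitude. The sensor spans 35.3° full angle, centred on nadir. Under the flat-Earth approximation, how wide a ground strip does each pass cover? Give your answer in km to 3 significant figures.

528 km

Half-angle = 35.3°/2 = 17.65°.
Swath width ≈ 2h·tan(θ/2) = 2 × 830 × tan(17.65°) = 528.2 km.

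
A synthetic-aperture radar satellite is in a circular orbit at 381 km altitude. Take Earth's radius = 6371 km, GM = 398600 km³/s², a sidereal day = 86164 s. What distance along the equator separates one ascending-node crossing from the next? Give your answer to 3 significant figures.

2570 km

Semi-major axis a = 6371 + 381 = 6752 km. Period T = 2π√(a³/μ) = 2π√(6752³/398600) = 5521.5 s = 92.03 min.
During one orbit Earth rotates (5521.5 / 86164) × 360° = 23.07°.
At the equator that is 23.07° × (2π·6371/360) km/° = 23.07 × 111.2 = 2565 km.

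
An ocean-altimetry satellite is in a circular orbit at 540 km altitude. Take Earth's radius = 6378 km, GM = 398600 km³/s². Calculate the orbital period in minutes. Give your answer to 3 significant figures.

Semi-major axis a = 6378 + 540 = 6918 km. Period T = 2π√(a³/μ) = 2π√(6918³/398600) = 5726.4 s = 95.44 min.

95.4 min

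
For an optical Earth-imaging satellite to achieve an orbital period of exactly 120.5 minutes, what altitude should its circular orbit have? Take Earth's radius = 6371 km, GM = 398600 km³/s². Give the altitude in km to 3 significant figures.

1710 km

T = 120.5 min = 7230.0 s.
From T = 2π√(a³/μ): a = (μ T²/4π²)^(1/3) = (398600 × 7230.0² / 4π²)^(1/3) = 8081 km.
Altitude h = a − R = 8081 − 6371 = 1710 km.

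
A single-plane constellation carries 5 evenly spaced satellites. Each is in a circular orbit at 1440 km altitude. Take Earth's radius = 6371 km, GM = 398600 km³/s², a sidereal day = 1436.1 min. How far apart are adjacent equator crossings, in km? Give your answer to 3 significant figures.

638 km

Semi-major axis a = 6371 + 1440 = 7811 km. Period T = 2π√(a³/μ) = 2π√(7811³/398600) = 6870.2 s = 114.50 min.
Single-satellite node shift = (6870.2/86166) × 360° = 28.70°.
With 5 satellites evenly phased, successive equator crossings are 28.70/5 = 5.741° apart.
That is 5.741 × 111.2 = 638 km at the equator.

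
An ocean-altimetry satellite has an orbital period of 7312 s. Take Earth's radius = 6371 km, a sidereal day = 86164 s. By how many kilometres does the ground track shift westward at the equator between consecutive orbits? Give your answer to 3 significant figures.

3400 km

During one orbit Earth rotates (7312.0 / 86164) × 360° = 30.55°.
At the equator that is 30.55° × (2π·6371/360) km/° = 30.55 × 111.2 = 3397 km.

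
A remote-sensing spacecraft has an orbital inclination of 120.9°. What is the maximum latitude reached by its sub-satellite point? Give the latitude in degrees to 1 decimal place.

59.1°

Retrograde orbit: the ground track reaches ±(180° − i) = ±(180 − 120.9) = ±59.1°.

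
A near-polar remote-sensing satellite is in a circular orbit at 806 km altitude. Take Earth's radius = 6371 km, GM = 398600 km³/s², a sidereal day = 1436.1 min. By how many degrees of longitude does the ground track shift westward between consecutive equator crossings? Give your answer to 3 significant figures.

25.3°

Semi-major axis a = 6371 + 806 = 7177 km. Period T = 2π√(a³/μ) = 2π√(7177³/398600) = 6051.0 s = 100.85 min.
During one orbit Earth rotates (6051.0 / 86166) × 360° = 25.28°.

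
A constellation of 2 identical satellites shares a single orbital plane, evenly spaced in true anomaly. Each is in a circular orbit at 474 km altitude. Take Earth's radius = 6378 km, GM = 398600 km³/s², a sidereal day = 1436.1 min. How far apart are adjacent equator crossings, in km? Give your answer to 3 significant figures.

Semi-major axis a = 6378 + 474 = 6852 km. Period T = 2π√(a³/μ) = 2π√(6852³/398600) = 5644.7 s = 94.08 min.
Single-satellite node shift = (5644.7/86166) × 360° = 23.58°.
With 2 satellites evenly phased, successive equator crossings are 23.58/2 = 11.792° apart.
That is 11.792 × 111.3 = 1313 km at the equator.

1310 km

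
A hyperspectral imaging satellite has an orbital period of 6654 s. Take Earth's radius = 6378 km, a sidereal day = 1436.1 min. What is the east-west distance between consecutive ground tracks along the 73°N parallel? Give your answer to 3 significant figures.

Node shift per orbit = (6654.0/86166) × 360° = 27.80°.
Equatorial spacing = 27.80 × 111.3 km/° = 3095 km.
At 73° latitude, spacing = 3095 × cos(73°) = 905 km.

905 km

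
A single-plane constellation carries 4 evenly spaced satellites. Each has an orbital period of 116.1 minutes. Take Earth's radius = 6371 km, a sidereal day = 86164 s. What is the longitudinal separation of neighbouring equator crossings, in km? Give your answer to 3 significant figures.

T = 116.1 min = 6966.0 s.
Single-satellite node shift = (6966.0/86164) × 360° = 29.10°.
With 4 satellites evenly phased, successive equator crossings are 29.10/4 = 7.276° apart.
That is 7.276 × 111.2 = 809 km at the equator.

809 km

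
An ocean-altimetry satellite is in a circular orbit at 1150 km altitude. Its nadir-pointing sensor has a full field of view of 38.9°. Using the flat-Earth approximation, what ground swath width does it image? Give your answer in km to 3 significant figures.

812 km

Half-angle = 38.9°/2 = 19.45°.
Swath width ≈ 2h·tan(θ/2) = 2 × 1150 × tan(19.45°) = 812.2 km.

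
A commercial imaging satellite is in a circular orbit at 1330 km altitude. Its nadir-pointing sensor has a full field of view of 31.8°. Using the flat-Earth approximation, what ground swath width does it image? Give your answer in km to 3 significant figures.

Half-angle = 31.8°/2 = 15.9°.
Swath width ≈ 2h·tan(θ/2) = 2 × 1330 × tan(15.9°) = 757.7 km.

758 km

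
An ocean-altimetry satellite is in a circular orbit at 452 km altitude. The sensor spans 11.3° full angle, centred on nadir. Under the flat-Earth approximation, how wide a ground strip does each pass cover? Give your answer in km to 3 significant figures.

Half-angle = 11.3°/2 = 5.65°.
Swath width ≈ 2h·tan(θ/2) = 2 × 452 × tan(5.65°) = 89.4 km.

89.4 km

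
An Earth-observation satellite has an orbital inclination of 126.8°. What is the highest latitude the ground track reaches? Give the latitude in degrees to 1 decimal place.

53.2°

Retrograde orbit: the ground track reaches ±(180° − i) = ±(180 − 126.8) = ±53.2°.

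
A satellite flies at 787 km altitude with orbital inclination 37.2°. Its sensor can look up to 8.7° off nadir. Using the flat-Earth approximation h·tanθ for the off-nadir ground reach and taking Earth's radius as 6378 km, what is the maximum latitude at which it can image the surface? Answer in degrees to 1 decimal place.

For a prograde orbit the ground track reaches latitude ±i = ±37.2°.
Sensor half-swath on the ground ≈ 787·tan(8.7°) = 120 km = 1.08° of latitude.
Maximum observable latitude ≈ 37.2 + 1.08 = 38.3°.

38.3°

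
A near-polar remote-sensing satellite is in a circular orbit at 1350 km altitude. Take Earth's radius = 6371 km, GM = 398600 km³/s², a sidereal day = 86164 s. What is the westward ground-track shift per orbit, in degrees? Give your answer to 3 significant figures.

28.2°

Semi-major axis a = 6371 + 1350 = 7721 km. Period T = 2π√(a³/μ) = 2π√(7721³/398600) = 6751.8 s = 112.53 min.
During one orbit Earth rotates (6751.8 / 86164) × 360° = 28.21°.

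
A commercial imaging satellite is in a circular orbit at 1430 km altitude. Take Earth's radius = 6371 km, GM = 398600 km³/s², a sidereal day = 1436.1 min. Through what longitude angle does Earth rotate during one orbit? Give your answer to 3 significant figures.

Semi-major axis a = 6371 + 1430 = 7801 km. Period T = 2π√(a³/μ) = 2π√(7801³/398600) = 6857.0 s = 114.28 min.
During one orbit Earth rotates (6857.0 / 86166) × 360° = 28.65°.

28.6°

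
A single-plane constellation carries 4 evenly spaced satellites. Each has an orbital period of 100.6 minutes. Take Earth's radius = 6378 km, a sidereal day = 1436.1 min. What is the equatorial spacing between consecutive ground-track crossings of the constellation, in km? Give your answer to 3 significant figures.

702 km

T = 100.6 min = 6036.0 s.
Single-satellite node shift = (6036.0/86166) × 360° = 25.22°.
With 4 satellites evenly phased, successive equator crossings are 25.22/4 = 6.305° apart.
That is 6.305 × 111.3 = 702 km at the equator.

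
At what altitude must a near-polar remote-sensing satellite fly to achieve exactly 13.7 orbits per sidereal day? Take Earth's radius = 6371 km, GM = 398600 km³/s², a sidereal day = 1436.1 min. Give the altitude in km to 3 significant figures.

993 km

Required period T = 86166 / 13.7 = 6289.5 s.
From T = 2π√(a³/μ): a = (μ T²/4π²)^(1/3) = (398600 × 6289.5² / 4π²)^(1/3) = 7364 km.
Altitude h = a − R = 7364 − 6371 = 993 km.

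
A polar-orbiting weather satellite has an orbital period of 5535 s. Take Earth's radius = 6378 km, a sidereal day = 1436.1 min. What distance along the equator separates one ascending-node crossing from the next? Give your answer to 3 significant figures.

During one orbit Earth rotates (5535.0 / 86166) × 360° = 23.13°.
At the equator that is 23.13° × (2π·6378/360) km/° = 23.13 × 111.3 = 2574 km.

2570 km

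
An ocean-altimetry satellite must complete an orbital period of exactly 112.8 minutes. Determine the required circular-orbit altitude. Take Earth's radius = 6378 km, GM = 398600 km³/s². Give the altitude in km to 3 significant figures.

1360 km

T = 112.8 min = 6768.0 s.
From T = 2π√(a³/μ): a = (μ T²/4π²)^(1/3) = (398600 × 6768.0² / 4π²)^(1/3) = 7733 km.
Altitude h = a − R = 7733 − 6378 = 1355 km.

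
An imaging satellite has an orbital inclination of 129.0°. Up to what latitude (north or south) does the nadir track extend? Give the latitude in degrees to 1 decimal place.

51.0°

Retrograde orbit: the ground track reaches ±(180° − i) = ±(180 − 129.0) = ±51.0°.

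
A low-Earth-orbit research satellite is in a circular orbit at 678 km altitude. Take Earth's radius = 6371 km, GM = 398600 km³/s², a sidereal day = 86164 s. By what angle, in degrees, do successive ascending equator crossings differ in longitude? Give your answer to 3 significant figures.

24.6°

Semi-major axis a = 6371 + 678 = 7049 km. Period T = 2π√(a³/μ) = 2π√(7049³/398600) = 5889.8 s = 98.16 min.
During one orbit Earth rotates (5889.8 / 86164) × 360° = 24.61°.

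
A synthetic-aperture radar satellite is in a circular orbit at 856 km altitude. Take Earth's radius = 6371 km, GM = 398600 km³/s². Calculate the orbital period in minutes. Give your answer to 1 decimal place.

101.9 min

Semi-major axis a = 6371 + 856 = 7227 km. Period T = 2π√(a³/μ) = 2π√(7227³/398600) = 6114.3 s = 101.91 min.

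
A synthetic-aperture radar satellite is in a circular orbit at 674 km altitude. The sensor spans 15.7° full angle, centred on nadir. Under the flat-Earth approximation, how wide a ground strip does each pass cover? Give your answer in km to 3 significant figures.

186 km

Half-angle = 15.7°/2 = 7.85°.
Swath width ≈ 2h·tan(θ/2) = 2 × 674 × tan(7.85°) = 185.9 km.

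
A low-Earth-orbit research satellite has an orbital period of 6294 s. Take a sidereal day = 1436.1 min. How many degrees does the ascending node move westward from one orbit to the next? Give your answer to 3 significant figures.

26.3°

During one orbit Earth rotates (6294.0 / 86166) × 360° = 26.30°.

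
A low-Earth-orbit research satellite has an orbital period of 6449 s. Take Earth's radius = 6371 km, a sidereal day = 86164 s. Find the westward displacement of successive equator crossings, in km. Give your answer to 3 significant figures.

3000 km

During one orbit Earth rotates (6449.0 / 86164) × 360° = 26.94°.
At the equator that is 26.94° × (2π·6371/360) km/° = 26.94 × 111.2 = 2996 km.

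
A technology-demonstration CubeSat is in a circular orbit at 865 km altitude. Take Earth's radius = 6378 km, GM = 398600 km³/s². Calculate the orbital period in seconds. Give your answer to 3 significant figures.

6130 seconds

Semi-major axis a = 6378 + 865 = 7243 km. Period T = 2π√(a³/μ) = 2π√(7243³/398600) = 6134.6 s = 102.24 min.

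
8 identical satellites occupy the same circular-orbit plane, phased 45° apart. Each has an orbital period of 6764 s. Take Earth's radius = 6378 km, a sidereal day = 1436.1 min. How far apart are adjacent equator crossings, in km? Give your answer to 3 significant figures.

Single-satellite node shift = (6764.0/86166) × 360° = 28.26°.
With 8 satellites evenly phased, successive equator crossings are 28.26/8 = 3.532° apart.
That is 3.532 × 111.3 = 393 km at the equator.

393 km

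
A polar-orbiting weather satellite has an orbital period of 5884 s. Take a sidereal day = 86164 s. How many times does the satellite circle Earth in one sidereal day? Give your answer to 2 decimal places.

Orbits per sidereal day = 86164 / 5884.0 = 14.644.

14.64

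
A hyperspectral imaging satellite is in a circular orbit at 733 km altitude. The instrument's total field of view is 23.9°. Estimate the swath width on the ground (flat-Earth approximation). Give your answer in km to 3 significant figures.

Half-angle = 23.9°/2 = 11.95°.
Swath width ≈ 2h·tan(θ/2) = 2 × 733 × tan(11.95°) = 310.3 km.

310 km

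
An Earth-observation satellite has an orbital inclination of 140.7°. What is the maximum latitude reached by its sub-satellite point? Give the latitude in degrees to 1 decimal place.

Retrograde orbit: the ground track reaches ±(180° − i) = ±(180 − 140.7) = ±39.3°.

39.3°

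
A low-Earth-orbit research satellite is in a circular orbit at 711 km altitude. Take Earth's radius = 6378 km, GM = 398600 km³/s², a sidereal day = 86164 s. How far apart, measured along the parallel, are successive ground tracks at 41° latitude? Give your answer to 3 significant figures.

Semi-major axis a = 6378 + 711 = 7089 km. Period T = 2π√(a³/μ) = 2π√(7089³/398600) = 5940.0 s = 99.00 min.
Node shift per orbit = (5940.0/86164) × 360° = 24.82°.
Equatorial spacing = 24.82 × 111.3 km/° = 2763 km.
At 41° latitude, spacing = 2763 × cos(41°) = 2085 km.

2090 km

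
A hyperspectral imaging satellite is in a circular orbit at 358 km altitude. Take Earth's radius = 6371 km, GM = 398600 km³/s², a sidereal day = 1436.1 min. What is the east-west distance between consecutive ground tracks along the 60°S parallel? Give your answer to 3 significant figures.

Semi-major axis a = 6371 + 358 = 6729 km. Period T = 2π√(a³/μ) = 2π√(6729³/398600) = 5493.3 s = 91.56 min.
Node shift per orbit = (5493.3/86166) × 360° = 22.95°.
Equatorial spacing = 22.95 × 111.2 km/° = 2552 km.
At 60° latitude, spacing = 2552 × cos(60°) = 1276 km.

1280 km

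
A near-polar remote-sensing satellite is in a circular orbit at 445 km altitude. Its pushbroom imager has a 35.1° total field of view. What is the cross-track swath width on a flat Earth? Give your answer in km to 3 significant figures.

281 km

Half-angle = 35.1°/2 = 17.55°.
Swath width ≈ 2h·tan(θ/2) = 2 × 445 × tan(17.55°) = 281.5 km.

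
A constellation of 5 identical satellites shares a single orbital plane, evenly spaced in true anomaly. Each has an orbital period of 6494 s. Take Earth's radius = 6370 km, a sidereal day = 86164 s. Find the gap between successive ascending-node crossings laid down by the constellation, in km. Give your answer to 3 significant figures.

603 km

Single-satellite node shift = (6494.0/86164) × 360° = 27.13°.
With 5 satellites evenly phased, successive equator crossings are 27.13/5 = 5.426° apart.
That is 5.426 × 111.2 = 603 km at the equator.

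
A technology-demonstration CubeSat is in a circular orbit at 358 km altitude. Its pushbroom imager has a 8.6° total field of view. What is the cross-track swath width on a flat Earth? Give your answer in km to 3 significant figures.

Half-angle = 8.6°/2 = 4.3°.
Swath width ≈ 2h·tan(θ/2) = 2 × 358 × tan(4.3°) = 53.8 km.

53.8 km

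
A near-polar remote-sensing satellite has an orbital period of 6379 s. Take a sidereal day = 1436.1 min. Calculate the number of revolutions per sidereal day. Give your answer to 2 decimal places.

Orbits per sidereal day = 86166 / 6379.0 = 13.508.

13.51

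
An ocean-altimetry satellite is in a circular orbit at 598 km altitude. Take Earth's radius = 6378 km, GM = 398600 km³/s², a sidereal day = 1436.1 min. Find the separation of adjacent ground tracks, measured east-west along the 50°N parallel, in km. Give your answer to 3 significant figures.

Semi-major axis a = 6378 + 598 = 6976 km. Period T = 2π√(a³/μ) = 2π√(6976³/398600) = 5798.6 s = 96.64 min.
Node shift per orbit = (5798.6/86166) × 360° = 24.23°.
Equatorial spacing = 24.23 × 111.3 km/° = 2697 km.
At 50° latitude, spacing = 2697 × cos(50°) = 1733 km.

1730 km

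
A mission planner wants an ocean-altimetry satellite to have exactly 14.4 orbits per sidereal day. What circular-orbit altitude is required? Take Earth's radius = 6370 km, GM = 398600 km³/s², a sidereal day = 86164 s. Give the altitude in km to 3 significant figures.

Required period T = 86164 / 14.4 = 5983.6 s.
From T = 2π√(a³/μ): a = (μ T²/4π²)^(1/3) = (398600 × 5983.6² / 4π²)^(1/3) = 7124 km.
Altitude h = a − R = 7124 − 6370 = 754 km.

754 km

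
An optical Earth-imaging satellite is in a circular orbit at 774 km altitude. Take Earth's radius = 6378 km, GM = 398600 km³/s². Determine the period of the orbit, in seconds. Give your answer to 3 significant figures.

6020 seconds

Semi-major axis a = 6378 + 774 = 7152 km. Period T = 2π√(a³/μ) = 2π√(7152³/398600) = 6019.4 s = 100.32 min.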